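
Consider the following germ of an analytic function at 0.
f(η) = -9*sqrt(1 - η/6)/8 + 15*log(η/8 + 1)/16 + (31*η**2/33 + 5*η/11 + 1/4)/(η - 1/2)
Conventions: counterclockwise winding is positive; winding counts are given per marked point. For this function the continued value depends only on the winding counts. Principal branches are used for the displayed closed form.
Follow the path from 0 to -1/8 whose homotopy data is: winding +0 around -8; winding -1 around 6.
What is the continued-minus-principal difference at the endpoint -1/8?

Continued minus principal equals (21/16)*sqrt(3).

The rational part is single-valued and drops out of the difference; each branch term changes only by its own monodromy.
(-9/8)*sqrt(1 - η/(6)): winding -1 is odd, the square root flips sign, contributing -2*(-9/8)*sqrt(1 - (-1/8)/(6)) = -2*(-9/8)*sqrt(49/48) = (21/16)*sqrt(3).
(15/16)*log(1 - η/(-8)): winding 0 around -8, so this term returns to its principal value, contribution 0.
Summing the contributions at η = -1/8 gives (21/16)*sqrt(3).


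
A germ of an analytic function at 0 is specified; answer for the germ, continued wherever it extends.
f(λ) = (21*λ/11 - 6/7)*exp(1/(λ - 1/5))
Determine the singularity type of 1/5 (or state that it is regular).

The exponent 1/(λ - (1/5)) has a pole at 1/5, so exp(1/(λ - (1/5))) takes every nonzero value near it: an essential singularity (not a pole of any order).

The point is an essential singularity.


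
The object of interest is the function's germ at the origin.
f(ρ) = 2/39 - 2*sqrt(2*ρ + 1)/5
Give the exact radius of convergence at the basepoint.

Branch term (-2/5)*sqrt(1 - ρ/(-1/2)): its argument vanishes at ρ = -1/2, a square-root branch point, modulus 1/2.
The radius of convergence is the smallest modulus among the singular points: 1/2.

The radius of convergence is 1/2.


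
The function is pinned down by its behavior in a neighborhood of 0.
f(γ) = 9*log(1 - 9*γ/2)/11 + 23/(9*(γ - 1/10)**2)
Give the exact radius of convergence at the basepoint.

The radius of convergence is 1/10.

Denominator factor (γ - 1/10)^2: pole of order 2 at 1/10, modulus 1/10.
Branch term (9/11)*log(1 - γ/(2/9)): its argument vanishes at γ = 2/9, a logarithmic branch point, modulus 2/9.
The radius of convergence is the smallest modulus among the singular points: 1/10.


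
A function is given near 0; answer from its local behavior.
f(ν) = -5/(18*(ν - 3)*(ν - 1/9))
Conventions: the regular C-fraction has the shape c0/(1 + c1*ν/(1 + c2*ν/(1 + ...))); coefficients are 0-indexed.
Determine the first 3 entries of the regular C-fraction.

The regular C-fraction coefficients are [-5/6, -28/3, 9/28].

Taylor coefficients (expand at 0): a_0 = -5/6, a_1 = -70/9, a_2 = -3785/54.
c0 = a_0 = -5/6. Peel one level at a time: if S = 1 + c*ν/S' with S'(0) = 1, then c is the ν-coefficient of S and S' = c*ν/(S - 1).
S_1 = c0/f = 1 + (-28/3)*ν + (3)*ν^2 + ...; c1 = -28/3.
S_2 = c1*ν/(S_1 - 1) = 1 + (9/28)*ν + ...; c2 = 9/28.


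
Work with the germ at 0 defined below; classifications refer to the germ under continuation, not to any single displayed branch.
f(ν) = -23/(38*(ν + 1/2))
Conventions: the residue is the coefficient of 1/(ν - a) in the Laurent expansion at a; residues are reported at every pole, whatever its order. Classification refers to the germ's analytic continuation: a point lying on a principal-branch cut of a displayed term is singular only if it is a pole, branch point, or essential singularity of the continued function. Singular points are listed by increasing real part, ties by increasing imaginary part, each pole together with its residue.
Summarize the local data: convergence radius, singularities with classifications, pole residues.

Denominator factor (ν + 1/2): pole of order 1 at -1/2, modulus 1/2.
The radius of convergence is the smallest modulus among the singular points: 1/2.
At the order-1 pole -1/2 set g(ν) = (ν - (-1/2))*f(ν) = -23/38.
Simple pole: residue = g(a) at a = -1/2, which is -23/38.

Radius of convergence at 0: 1/2.
At -1/2: a pole of order 1; residue -23/38.


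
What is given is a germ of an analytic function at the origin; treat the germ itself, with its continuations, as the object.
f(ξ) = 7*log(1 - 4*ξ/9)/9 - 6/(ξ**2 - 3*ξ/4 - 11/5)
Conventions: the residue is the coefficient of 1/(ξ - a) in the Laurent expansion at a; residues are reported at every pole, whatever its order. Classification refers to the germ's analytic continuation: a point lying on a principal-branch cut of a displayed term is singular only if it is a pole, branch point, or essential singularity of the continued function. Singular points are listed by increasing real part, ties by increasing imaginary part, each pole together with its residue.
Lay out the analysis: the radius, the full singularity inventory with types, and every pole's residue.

Radius of convergence at 0: -3/8 + (1/40)*sqrt(3745).
At 3/8 - (1/40)*sqrt(3745): a pole of order 1; residue (24/749)*sqrt(3745).
At 3/8 + (1/40)*sqrt(3745): a pole of order 1; residue -(24/749)*sqrt(3745).
At 9/4: a logarithmic branch point.

Denominator factor (ξ**2 - 3*ξ/4 - 11/5): discriminant 749/80, real irrational roots 3/8 + (1/40)*sqrt(3745) and 3/8 - (1/40)*sqrt(3745); poles of order 1, moduli 3/8 + (1/40)*sqrt(3745) and -3/8 + (1/40)*sqrt(3745).
Branch term (7/9)*log(1 - ξ/(9/4)): its argument vanishes at ξ = 9/4, a logarithmic branch point, modulus 9/4.
The radius of convergence is the smallest modulus among the singular points: -3/8 + (1/40)*sqrt(3745).
The branch term is analytic at 3/8 - (1/40)*sqrt(3745) and contributes nothing to the residue; only the rational part matters.
The factor ξ**2 - 3*ξ/4 - 11/5 splits as (ξ - a)(ξ - a') with a = 3/8 - (1/40)*sqrt(3745), a' = 3/8 + (1/40)*sqrt(3745). At the order-1 pole a set g(ξ) = (ξ - a)*(rational part) = [-6] / (ξ - a').
Simple pole: residue = g(a) at a = 3/8 - (1/40)*sqrt(3745), which is (24/749)*sqrt(3745).
The branch term is analytic at 3/8 + (1/40)*sqrt(3745) and contributes nothing to the residue; only the rational part matters.
The factor ξ**2 - 3*ξ/4 - 11/5 splits as (ξ - a)(ξ - a') with a = 3/8 + (1/40)*sqrt(3745), a' = 3/8 - (1/40)*sqrt(3745). At the order-1 pole a set g(ξ) = (ξ - a)*(rational part) = [-6] / (ξ - a').
Simple pole: residue = g(a) at a = 3/8 + (1/40)*sqrt(3745), which is -(24/749)*sqrt(3745).
List the singular points by increasing real part (a conjugate pair: the negative imaginary part first).


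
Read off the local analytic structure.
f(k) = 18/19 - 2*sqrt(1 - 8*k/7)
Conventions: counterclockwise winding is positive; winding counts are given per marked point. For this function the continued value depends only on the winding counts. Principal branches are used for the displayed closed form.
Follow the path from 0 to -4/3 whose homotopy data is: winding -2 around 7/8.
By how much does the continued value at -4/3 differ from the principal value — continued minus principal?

Continued minus principal equals 0.

The rational part is single-valued and drops out of the difference; each branch term changes only by its own monodromy.
(-2)*sqrt(1 - k/(7/8)): winding -2 is even, the square root returns to the same sheet, contribution 0.
Summing the contributions at k = -4/3 gives 0.


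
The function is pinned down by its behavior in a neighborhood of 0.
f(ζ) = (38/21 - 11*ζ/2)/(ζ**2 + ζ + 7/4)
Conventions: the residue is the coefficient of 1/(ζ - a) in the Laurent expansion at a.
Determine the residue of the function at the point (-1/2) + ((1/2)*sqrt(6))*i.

The residue is (-11/4) - ((383/504)*sqrt(6))*i.

The factor ζ**2 + ζ + 7/4 splits as (ζ - a)(ζ - a') with a = (-1/2) + ((1/2)*sqrt(6))*i, a' = (-1/2) - ((1/2)*sqrt(6))*i. At the order-1 pole a set g(ζ) = (ζ - a)*f(ζ) = [38/21 - 11*ζ/2] / (ζ - a').
Simple pole: residue = g(a) at a = (-1/2) + ((1/2)*sqrt(6))*i, which is (-11/4) - ((383/504)*sqrt(6))*i.


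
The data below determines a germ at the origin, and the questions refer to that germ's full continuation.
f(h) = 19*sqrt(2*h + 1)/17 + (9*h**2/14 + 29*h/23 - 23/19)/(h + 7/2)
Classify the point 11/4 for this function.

Denominator factors: h + 7/2 = 25/4 at h = 11/4 — none vanishes.
Branch term sqrt(1 - h/(-1/2)): argument at 11/4 is 13/2, nonzero, so 11/4 is not its branch point (a point on a principal cut is still regular for the continued germ).
So the germ continues analytically to 11/4.

The point is a regular point.


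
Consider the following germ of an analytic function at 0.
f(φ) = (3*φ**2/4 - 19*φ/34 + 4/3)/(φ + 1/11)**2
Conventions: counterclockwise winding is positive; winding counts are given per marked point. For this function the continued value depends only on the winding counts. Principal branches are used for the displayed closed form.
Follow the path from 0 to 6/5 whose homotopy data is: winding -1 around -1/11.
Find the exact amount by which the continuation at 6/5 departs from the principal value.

The function is rational, hence single-valued: continuing it around any pole returns the same value, so the difference is 0.

Continued minus principal equals 0.


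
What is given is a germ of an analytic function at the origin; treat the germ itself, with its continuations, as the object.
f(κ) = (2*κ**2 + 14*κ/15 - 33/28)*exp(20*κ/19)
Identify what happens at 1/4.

There is no denominator, hence no pole anywhere.
The factor exp(20*κ/19) is entire.
So the germ continues analytically to 1/4.

The point is a regular point.


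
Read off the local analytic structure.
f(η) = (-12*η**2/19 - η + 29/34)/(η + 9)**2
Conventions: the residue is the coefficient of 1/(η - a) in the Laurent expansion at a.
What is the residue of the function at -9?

At the order-2 pole -9 set g(η) = (η - (-9))^2*f(η) = -12*η**2/19 - η + 29/34.
Order-2 pole: residue = g'(a); g'(-9) = 197/19, so the residue is 197/19.

The residue is 197/19.


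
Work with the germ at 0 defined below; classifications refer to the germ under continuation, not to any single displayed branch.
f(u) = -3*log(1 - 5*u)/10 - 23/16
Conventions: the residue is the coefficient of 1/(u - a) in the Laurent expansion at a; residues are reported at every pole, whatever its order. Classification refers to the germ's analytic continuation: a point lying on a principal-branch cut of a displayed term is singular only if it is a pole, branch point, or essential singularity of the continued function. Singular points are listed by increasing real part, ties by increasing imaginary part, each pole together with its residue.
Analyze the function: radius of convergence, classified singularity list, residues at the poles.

Radius of convergence at 0: 1/5.
At 1/5: a logarithmic branch point.

Branch term (-3/10)*log(1 - u/(1/5)): its argument vanishes at u = 1/5, a logarithmic branch point, modulus 1/5.
The radius of convergence is the smallest modulus among the singular points: 1/5.


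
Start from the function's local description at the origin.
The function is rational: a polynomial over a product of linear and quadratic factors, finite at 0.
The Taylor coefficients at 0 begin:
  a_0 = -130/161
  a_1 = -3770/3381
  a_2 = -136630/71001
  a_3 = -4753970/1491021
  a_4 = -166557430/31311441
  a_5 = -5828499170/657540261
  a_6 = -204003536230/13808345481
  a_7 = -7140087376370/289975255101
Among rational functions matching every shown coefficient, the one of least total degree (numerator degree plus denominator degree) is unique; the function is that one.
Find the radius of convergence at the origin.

No rational of total degree below 2 reproduces all 8 coefficients; solving the [0/2] Pade equations on them gives f(δ) = 39/(23*(δ - 3/5)*(δ + 7/2)), whose expansion matches every shown term.
Denominator factor (δ - 3/5): pole of order 1 at 3/5, modulus 3/5.
Denominator factor (δ + 7/2): pole of order 1 at -7/2, modulus 7/2.
The radius of convergence is the smallest modulus among the singular points: 3/5.

The radius of convergence is 3/5.


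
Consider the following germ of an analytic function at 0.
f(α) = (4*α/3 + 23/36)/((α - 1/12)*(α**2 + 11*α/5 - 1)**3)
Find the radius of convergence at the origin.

The radius of convergence is 1/12.

Denominator factor (α**2 + 11*α/5 - 1)^3: discriminant 221/25, real irrational roots -11/10 + (1/10)*sqrt(221) and -11/10 - (1/10)*sqrt(221); poles of order 3, moduli -11/10 + (1/10)*sqrt(221) and 11/10 + (1/10)*sqrt(221).
Denominator factor (α - 1/12): pole of order 1 at 1/12, modulus 1/12.
The radius of convergence is the smallest modulus among the singular points: 1/12.


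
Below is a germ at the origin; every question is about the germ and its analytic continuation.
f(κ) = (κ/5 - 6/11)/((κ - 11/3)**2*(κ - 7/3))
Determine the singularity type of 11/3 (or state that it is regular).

The point is a pole of order 2.

The denominator factor κ - 11/3 vanishes at 11/3 and appears to the power 2; the numerator there equals 31/165, nonzero, and no other factor vanishes.
Hence a pole whose order is the multiplicity, 2.


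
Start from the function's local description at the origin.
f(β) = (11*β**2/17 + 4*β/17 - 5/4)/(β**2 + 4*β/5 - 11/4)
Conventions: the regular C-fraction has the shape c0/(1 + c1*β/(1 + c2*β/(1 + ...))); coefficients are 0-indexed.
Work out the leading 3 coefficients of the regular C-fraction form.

Taylor coefficients (expand at 0): a_0 = 5/11, a_1 = 96/2057, a_2 = -6384/113135.
c0 = a_0 = 5/11. Peel one level at a time: if S = 1 + c*β/S' with S'(0) = 1, then c is the β-coefficient of S and S' = c*β/(S - 1).
S_1 = c0/f = 1 + (-96/935)*β + (10704/79475)*β^2 + ...; c1 = -96/935.
S_2 = c1*β/(S_1 - 1) = 1 + (223/170)*β + ...; c2 = 223/170.

The regular C-fraction coefficients are [5/11, -96/935, 223/170].


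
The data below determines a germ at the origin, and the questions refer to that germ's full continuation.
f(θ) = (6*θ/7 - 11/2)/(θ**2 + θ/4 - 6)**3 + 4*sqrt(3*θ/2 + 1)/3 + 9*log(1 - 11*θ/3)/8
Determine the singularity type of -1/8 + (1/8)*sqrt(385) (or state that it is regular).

The point is a pole of order 3.

The denominator factor θ**2 + θ/4 - 6 vanishes at -1/8 + (1/8)*sqrt(385) and appears to the power 3; the numerator there equals -157/28 + (3/28)*sqrt(385), nonzero, and no other factor vanishes.
The branch terms are analytic at this point.
Hence a pole whose order is the multiplicity, 3.


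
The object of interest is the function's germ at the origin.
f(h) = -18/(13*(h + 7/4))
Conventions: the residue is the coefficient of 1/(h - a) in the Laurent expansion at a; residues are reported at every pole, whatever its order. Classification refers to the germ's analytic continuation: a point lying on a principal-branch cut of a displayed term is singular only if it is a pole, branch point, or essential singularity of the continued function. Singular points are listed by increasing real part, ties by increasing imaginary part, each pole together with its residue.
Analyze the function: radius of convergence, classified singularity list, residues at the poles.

Radius of convergence at 0: 7/4.
At -7/4: a pole of order 1; residue -18/13.

Denominator factor (h + 7/4): pole of order 1 at -7/4, modulus 7/4.
The radius of convergence is the smallest modulus among the singular points: 7/4.
At the order-1 pole -7/4 set g(h) = (h - (-7/4))*f(h) = -18/13.
Simple pole: residue = g(a) at a = -7/4, which is -18/13.


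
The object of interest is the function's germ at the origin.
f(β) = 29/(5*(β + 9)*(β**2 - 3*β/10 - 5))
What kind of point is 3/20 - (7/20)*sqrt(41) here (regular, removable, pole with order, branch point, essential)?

The denominator factor β**2 - 3*β/10 - 5 vanishes at 3/20 - (7/20)*sqrt(41) and appears to the power 1; the numerator there equals 29/5, nonzero, and no other factor vanishes.
Hence a pole whose order is the multiplicity, 1.

The point is a pole of order 1.


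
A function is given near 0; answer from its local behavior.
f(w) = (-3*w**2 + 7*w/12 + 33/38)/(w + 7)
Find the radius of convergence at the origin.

The radius of convergence is 7.

Denominator factor (w + 7): pole of order 1 at -7, modulus 7.
The radius of convergence is the smallest modulus among the singular points: 7.


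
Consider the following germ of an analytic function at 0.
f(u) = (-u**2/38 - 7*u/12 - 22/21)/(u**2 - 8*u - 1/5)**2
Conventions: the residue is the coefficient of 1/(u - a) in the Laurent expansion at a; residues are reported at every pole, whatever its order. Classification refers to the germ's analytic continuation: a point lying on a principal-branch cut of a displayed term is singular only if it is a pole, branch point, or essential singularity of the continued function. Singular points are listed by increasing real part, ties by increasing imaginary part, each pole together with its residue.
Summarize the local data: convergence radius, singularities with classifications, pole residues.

Radius of convergence at 0: -4 + (9/5)*sqrt(5).
At 4 - (9/5)*sqrt(5): a pole of order 2; residue -(13469/2326968)*sqrt(5).
At 4 + (9/5)*sqrt(5): a pole of order 2; residue (13469/2326968)*sqrt(5).

Denominator factor (u**2 - 8*u - 1/5)^2: discriminant 324/5, real irrational roots 4 + (9/5)*sqrt(5) and 4 - (9/5)*sqrt(5); poles of order 2, moduli 4 + (9/5)*sqrt(5) and -4 + (9/5)*sqrt(5).
The radius of convergence is the smallest modulus among the singular points: -4 + (9/5)*sqrt(5).
The factor u**2 - 8*u - 1/5 splits as (u - a)(u - a') with a = 4 - (9/5)*sqrt(5), a' = 4 + (9/5)*sqrt(5). At the order-2 pole a set g(u) = (u - a)^2*f(u) = [-u**2/38 - 7*u/12 - 22/21] / (u - a')^2.
Order-2 pole: residue = g'(a); g'(4 - (9/5)*sqrt(5)) = -(13469/2326968)*sqrt(5), so the residue is -(13469/2326968)*sqrt(5).
The factor u**2 - 8*u - 1/5 splits as (u - a)(u - a') with a = 4 + (9/5)*sqrt(5), a' = 4 - (9/5)*sqrt(5). At the order-2 pole a set g(u) = (u - a)^2*f(u) = [-u**2/38 - 7*u/12 - 22/21] / (u - a')^2.
Order-2 pole: residue = g'(a); g'(4 + (9/5)*sqrt(5)) = (13469/2326968)*sqrt(5), so the residue is (13469/2326968)*sqrt(5).
List the singular points by increasing real part (a conjugate pair: the negative imaginary part first).


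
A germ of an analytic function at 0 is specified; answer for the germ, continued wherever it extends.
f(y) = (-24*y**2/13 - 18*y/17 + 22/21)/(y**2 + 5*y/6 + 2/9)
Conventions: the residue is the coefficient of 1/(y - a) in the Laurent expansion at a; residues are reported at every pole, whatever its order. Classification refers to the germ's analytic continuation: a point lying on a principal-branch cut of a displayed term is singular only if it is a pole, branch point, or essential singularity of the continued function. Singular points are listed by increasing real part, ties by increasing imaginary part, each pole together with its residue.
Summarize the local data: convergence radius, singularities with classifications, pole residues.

Radius of convergence at 0: (1/3)*sqrt(2).
At (-5/12) - ((1/12)*sqrt(7))*i: a pole of order 1; residue (53/221) + ((11677/10829)*sqrt(7))*i.
At (-5/12) + ((1/12)*sqrt(7))*i: a pole of order 1; residue (53/221) - ((11677/10829)*sqrt(7))*i.


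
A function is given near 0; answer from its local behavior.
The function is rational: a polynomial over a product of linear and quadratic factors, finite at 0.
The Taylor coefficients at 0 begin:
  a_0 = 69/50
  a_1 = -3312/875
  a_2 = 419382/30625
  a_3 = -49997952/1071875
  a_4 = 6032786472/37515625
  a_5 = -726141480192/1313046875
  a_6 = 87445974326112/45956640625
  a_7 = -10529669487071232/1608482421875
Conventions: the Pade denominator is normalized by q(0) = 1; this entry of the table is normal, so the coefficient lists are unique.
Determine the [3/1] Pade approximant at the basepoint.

The Pade approximant has numerator coefficients [69/50, 489279/503200, 10143/15725, 71001/125800]; denominator coefficients [1, 1214329/352240].

Taylor coefficients needed (read off): a_0 = 69/50, a_1 = -3312/875, a_2 = 419382/30625, a_3 = -49997952/1071875, a_4 = 6032786472/37515625.
Write the denominator as Q(y) = 1 + q1*y. Requiring Q*f - P = O(y^5) with deg P <= 3 kills the coefficients of y^4..y^4 in Q*f:
  y^4: a_4 + q1*a_3 = 0, i.e. 6032786472/37515625 + (-49997952/1071875)*q1 = 0.
Solving this linear system: q1 = 1214329/352240.
The numerator is Q*f truncated at degree 3: P0 = a_0 = 69/50; P1 = a_1 + q1*a_0 = 489279/503200; P2 = a_2 + q1*a_1 = 10143/15725; P3 = a_3 + q1*a_2 = 71001/125800.


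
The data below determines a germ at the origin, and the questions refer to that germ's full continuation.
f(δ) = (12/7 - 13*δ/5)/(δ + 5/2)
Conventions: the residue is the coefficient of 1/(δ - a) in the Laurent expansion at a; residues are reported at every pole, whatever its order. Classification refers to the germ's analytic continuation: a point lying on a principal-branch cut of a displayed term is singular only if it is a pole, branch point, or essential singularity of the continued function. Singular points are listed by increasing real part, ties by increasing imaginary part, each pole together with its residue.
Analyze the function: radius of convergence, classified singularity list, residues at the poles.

Radius of convergence at 0: 5/2.
At -5/2: a pole of order 1; residue 115/14.

Denominator factor (δ + 5/2): pole of order 1 at -5/2, modulus 5/2.
The radius of convergence is the smallest modulus among the singular points: 5/2.
At the order-1 pole -5/2 set g(δ) = (δ - (-5/2))*f(δ) = 12/7 - 13*δ/5.
Simple pole: residue = g(a) at a = -5/2, which is 115/14.


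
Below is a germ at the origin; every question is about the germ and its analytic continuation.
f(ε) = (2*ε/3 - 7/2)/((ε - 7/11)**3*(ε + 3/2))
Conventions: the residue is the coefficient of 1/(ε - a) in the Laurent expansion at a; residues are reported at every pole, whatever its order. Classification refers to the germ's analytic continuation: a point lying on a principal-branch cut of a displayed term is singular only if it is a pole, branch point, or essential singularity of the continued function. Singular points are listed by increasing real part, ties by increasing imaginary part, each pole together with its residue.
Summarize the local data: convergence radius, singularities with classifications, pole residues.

Radius of convergence at 0: 7/11.
At -3/2: a pole of order 1; residue 47916/103823.
At 7/11: a pole of order 3; residue -47916/103823.

Denominator factor (ε + 3/2): pole of order 1 at -3/2, modulus 3/2.
Denominator factor (ε - 7/11)^3: pole of order 3 at 7/11, modulus 7/11.
The radius of convergence is the smallest modulus among the singular points: 7/11.
At the order-1 pole -3/2 set g(ε) = (ε - (-3/2))*f(ε) = (2*ε/3 - 7/2)/(ε - 7/11)**3.
Simple pole: residue = g(a) at a = -3/2, which is 47916/103823.
At the order-3 pole 7/11 set g(ε) = (ε - (7/11))^3*f(ε) = (2*ε/3 - 7/2)/(ε + 3/2).
Order-3 pole: residue = g''(a)/2; g''(7/11) = -95832/103823, so the residue is -47916/103823.
List the singular points by increasing real part (a conjugate pair: the negative imaginary part first).


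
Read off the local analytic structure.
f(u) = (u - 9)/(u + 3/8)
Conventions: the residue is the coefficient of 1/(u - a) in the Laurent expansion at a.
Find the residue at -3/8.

The residue is -75/8.

At the order-1 pole -3/8 set g(u) = (u - (-3/8))*f(u) = u - 9.
Simple pole: residue = g(a) at a = -3/8, which is -75/8.


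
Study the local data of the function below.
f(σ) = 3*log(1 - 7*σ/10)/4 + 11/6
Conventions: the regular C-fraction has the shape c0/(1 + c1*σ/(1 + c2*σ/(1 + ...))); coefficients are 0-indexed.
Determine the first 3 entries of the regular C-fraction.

Taylor coefficients (expand at 0): a_0 = 11/6, a_1 = -21/40, a_2 = -147/800.
c0 = a_0 = 11/6. Peel one level at a time: if S = 1 + c*σ/S' with S'(0) = 1, then c is the σ-coefficient of S and S' = c*σ/(S - 1).
S_1 = c0/f = 1 + (63/220)*σ + (441/2420)*σ^2 + ...; c1 = 63/220.
S_2 = c1*σ/(S_1 - 1) = 1 + (-7/11)*σ + ...; c2 = -7/11.

The regular C-fraction coefficients are [11/6, 63/220, -7/11].


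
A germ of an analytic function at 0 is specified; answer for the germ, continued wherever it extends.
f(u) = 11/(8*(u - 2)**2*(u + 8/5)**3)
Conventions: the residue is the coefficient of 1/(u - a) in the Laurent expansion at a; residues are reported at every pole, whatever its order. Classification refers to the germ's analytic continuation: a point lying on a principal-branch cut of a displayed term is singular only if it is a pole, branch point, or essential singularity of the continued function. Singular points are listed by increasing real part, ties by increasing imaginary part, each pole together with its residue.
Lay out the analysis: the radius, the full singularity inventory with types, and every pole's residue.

Denominator factor (u - 2)^2: pole of order 2 at 2, modulus 2.
Denominator factor (u + 8/5)^3: pole of order 3 at -8/5, modulus 8/5.
The radius of convergence is the smallest modulus among the singular points: 8/5.
At the order-3 pole -8/5 set g(u) = (u - (-8/5))^3*f(u) = 11/(8*(u - 2)**2).
Order-3 pole: residue = g''(a)/2; g''(-8/5) = 6875/139968, so the residue is 6875/279936.
At the order-2 pole 2 set g(u) = (u - (2))^2*f(u) = 11/(8*(u + 8/5)**3).
Order-2 pole: residue = g'(a); g'(2) = -6875/279936, so the residue is -6875/279936.
List the singular points by increasing real part (a conjugate pair: the negative imaginary part first).

Radius of convergence at 0: 8/5.
At -8/5: a pole of order 3; residue 6875/279936.
At 2: a pole of order 2; residue -6875/279936.


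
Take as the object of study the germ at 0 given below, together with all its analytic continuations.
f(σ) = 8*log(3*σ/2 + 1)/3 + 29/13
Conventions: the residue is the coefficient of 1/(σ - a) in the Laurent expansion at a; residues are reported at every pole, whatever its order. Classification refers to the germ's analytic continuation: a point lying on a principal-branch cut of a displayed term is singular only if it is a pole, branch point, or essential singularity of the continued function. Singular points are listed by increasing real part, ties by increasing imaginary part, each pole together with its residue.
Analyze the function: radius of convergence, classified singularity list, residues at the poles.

Branch term (8/3)*log(1 - σ/(-2/3)): its argument vanishes at σ = -2/3, a logarithmic branch point, modulus 2/3.
The radius of convergence is the smallest modulus among the singular points: 2/3.

Radius of convergence at 0: 2/3.
At -2/3: a logarithmic branch point.


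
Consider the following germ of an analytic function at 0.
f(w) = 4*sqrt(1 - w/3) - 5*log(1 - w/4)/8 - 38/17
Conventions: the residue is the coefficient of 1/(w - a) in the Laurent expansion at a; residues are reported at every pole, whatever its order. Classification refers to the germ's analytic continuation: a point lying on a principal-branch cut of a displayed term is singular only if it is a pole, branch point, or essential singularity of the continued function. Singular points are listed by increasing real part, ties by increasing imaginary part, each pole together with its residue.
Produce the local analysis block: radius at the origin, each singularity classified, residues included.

Radius of convergence at 0: 3.
At 3: an algebraic (square-root) branch point.
At 4: a logarithmic branch point.

Branch term (4)*sqrt(1 - w/(3)): its argument vanishes at w = 3, a square-root branch point, modulus 3.
Branch term (-5/8)*log(1 - w/(4)): its argument vanishes at w = 4, a logarithmic branch point, modulus 4.
The radius of convergence is the smallest modulus among the singular points: 3.
List the singular points by increasing real part (a conjugate pair: the negative imaginary part first).


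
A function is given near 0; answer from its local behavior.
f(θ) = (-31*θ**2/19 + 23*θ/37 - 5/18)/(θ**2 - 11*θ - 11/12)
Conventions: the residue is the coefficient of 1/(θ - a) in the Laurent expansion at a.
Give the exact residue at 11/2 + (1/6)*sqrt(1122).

The factor θ**2 - 11*θ - 11/12 splits as (θ - a)(θ - a') with a = 11/2 + (1/6)*sqrt(1122), a' = 11/2 - (1/6)*sqrt(1122). At the order-1 pole a set g(θ) = (θ - a)*f(θ) = [-31*θ**2/19 + 23*θ/37 - 5/18] / (θ - a').
Simple pole: residue = g(a) at a = 11/2 + (1/6)*sqrt(1122), which is -6090/703 - (2456521/9465192)*sqrt(1122).

The residue is -6090/703 - (2456521/9465192)*sqrt(1122).


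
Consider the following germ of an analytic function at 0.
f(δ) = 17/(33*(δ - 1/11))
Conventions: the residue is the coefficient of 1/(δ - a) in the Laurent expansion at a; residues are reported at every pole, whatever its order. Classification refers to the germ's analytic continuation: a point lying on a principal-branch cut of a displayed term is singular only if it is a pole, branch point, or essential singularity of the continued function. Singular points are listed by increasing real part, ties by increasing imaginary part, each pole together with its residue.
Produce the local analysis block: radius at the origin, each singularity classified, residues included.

Denominator factor (δ - 1/11): pole of order 1 at 1/11, modulus 1/11.
The radius of convergence is the smallest modulus among the singular points: 1/11.
At the order-1 pole 1/11 set g(δ) = (δ - (1/11))*f(δ) = 17/33.
Simple pole: residue = g(a) at a = 1/11, which is 17/33.

Radius of convergence at 0: 1/11.
At 1/11: a pole of order 1; residue 17/33.


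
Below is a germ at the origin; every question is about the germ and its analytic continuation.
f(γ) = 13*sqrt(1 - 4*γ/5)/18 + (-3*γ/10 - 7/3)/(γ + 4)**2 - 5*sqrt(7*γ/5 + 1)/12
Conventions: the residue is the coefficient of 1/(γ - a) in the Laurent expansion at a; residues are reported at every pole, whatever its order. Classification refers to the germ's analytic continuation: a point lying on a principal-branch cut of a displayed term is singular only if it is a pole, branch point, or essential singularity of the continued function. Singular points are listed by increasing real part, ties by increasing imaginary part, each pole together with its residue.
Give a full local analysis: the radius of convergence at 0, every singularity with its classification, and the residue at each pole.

Radius of convergence at 0: 5/7.
At -4: a pole of order 2; residue -3/10.
At -5/7: an algebraic (square-root) branch point.
At 5/4: an algebraic (square-root) branch point.

Denominator factor (γ + 4)^2: pole of order 2 at -4, modulus 4.
Branch term (-5/12)*sqrt(1 - γ/(-5/7)): its argument vanishes at γ = -5/7, a square-root branch point, modulus 5/7.
Branch term (13/18)*sqrt(1 - γ/(5/4)): its argument vanishes at γ = 5/4, a square-root branch point, modulus 5/4.
The radius of convergence is the smallest modulus among the singular points: 5/7.
The branch terms are analytic at -4 and contribute nothing to the residue; only the rational part matters.
At the order-2 pole -4 set g(γ) = (γ - (-4))^2*(rational part) = -3*γ/10 - 7/3.
Order-2 pole: residue = g'(a); g'(-4) = -3/10, so the residue is -3/10.
List the singular points by increasing real part (a conjugate pair: the negative imaginary part first).


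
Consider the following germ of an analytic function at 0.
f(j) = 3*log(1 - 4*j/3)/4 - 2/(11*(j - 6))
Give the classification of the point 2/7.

Denominator factors: j - 6 = -40/7 at j = 2/7 — none vanishes.
Branch term log(1 - j/(3/4)): argument at 2/7 is 13/21, nonzero, so 2/7 is not its branch point (a point on a principal cut is still regular for the continued germ).
So the germ continues analytically to 2/7.

The point is a regular point.


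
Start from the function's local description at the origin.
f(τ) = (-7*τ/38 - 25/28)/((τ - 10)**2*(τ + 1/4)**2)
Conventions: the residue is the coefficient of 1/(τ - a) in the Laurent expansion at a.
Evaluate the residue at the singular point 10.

The residue is 30488/9166493.

At the order-2 pole 10 set g(τ) = (τ - (10))^2*f(τ) = (-7*τ/38 - 25/28)/(τ + 1/4)**2.
Order-2 pole: residue = g'(a); g'(10) = 30488/9166493, so the residue is 30488/9166493.


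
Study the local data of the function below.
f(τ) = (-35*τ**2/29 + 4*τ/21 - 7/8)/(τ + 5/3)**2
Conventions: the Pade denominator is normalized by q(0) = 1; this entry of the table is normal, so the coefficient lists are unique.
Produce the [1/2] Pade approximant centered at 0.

Taylor coefficients needed (expand at 0): a_0 = -63/200, a_1 = 1563/3500, a_2 = -869823/1015000, a_3 = 1100763/1268750.
Write the denominator as Q(τ) = 1 + q1*τ + q2*τ^2. Requiring Q*f - P = O(τ^4) with deg P <= 1 kills the coefficients of τ^2..τ^3 in Q*f:
  τ^2: a_2 + q1*a_1 + q2*a_0 = 0, i.e. -869823/1015000 + (1563/3500)*q1 + (-63/200)*q2 = 0.
  τ^3: a_3 + q1*a_2 + q2*a_1 = 0, i.e. 1100763/1268750 + (-869823/1015000)*q1 + (1563/3500)*q2 = 0.
Solving this linear system: q1 = -86368974/55670855, q2 = -39715308369/8072273975.
The numerator is Q*f truncated at degree 1: P0 = a_0 = -63/200; P1 = a_1 + q1*a_0 = 1822353402/1948479925.

The Pade approximant has numerator coefficients [-63/200, 1822353402/1948479925]; denominator coefficients [1, -86368974/55670855, -39715308369/8072273975].


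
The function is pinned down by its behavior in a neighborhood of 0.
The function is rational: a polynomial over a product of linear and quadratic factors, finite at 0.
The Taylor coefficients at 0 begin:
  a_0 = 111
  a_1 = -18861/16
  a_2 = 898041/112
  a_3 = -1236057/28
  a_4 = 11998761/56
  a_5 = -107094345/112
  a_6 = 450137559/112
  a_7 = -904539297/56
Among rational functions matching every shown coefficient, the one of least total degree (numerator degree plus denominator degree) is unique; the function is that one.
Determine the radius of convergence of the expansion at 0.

No rational of total degree below 6 reproduces all 8 coefficients; solving the [2/4] Pade equations on them gives f(k) = (6*k**2/7 + 25*k/32 + 37/18)/((k + 1/3)**3*(k + 1/2)), whose expansion matches every shown term.
Denominator factor (k + 1/3)^3: pole of order 3 at -1/3, modulus 1/3.
Denominator factor (k + 1/2): pole of order 1 at -1/2, modulus 1/2.
The radius of convergence is the smallest modulus among the singular points: 1/3.

The radius of convergence is 1/3.


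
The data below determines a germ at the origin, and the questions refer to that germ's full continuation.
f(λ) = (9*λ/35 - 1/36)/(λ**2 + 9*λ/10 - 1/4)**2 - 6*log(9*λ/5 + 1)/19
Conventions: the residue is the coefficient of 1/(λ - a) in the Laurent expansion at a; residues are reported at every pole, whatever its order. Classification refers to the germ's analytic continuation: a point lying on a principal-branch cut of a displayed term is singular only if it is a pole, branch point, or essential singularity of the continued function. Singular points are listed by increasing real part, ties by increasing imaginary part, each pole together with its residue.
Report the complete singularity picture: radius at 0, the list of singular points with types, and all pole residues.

Radius of convergence at 0: -9/20 + (1/20)*sqrt(181).
At -9/20 - (1/20)*sqrt(181): a pole of order 2; residue -(18080/2063943)*sqrt(181).
At -5/9: a logarithmic branch point.
At -9/20 + (1/20)*sqrt(181): a pole of order 2; residue (18080/2063943)*sqrt(181).

Denominator factor (λ**2 + 9*λ/10 - 1/4)^2: discriminant 181/100, real irrational roots -9/20 + (1/20)*sqrt(181) and -9/20 - (1/20)*sqrt(181); poles of order 2, moduli -9/20 + (1/20)*sqrt(181) and 9/20 + (1/20)*sqrt(181).
Branch term (-6/19)*log(1 - λ/(-5/9)): its argument vanishes at λ = -5/9, a logarithmic branch point, modulus 5/9.
The radius of convergence is the smallest modulus among the singular points: -9/20 + (1/20)*sqrt(181).
The branch term is analytic at -9/20 - (1/20)*sqrt(181) and contributes nothing to the residue; only the rational part matters.
The factor λ**2 + 9*λ/10 - 1/4 splits as (λ - a)(λ - a') with a = -9/20 - (1/20)*sqrt(181), a' = -9/20 + (1/20)*sqrt(181). At the order-2 pole a set g(λ) = (λ - a)^2*(rational part) = [9*λ/35 - 1/36] / (λ - a')^2.
Order-2 pole: residue = g'(a); g'(-9/20 - (1/20)*sqrt(181)) = -(18080/2063943)*sqrt(181), so the residue is -(18080/2063943)*sqrt(181).
The branch term is analytic at -9/20 + (1/20)*sqrt(181) and contributes nothing to the residue; only the rational part matters.
The factor λ**2 + 9*λ/10 - 1/4 splits as (λ - a)(λ - a') with a = -9/20 + (1/20)*sqrt(181), a' = -9/20 - (1/20)*sqrt(181). At the order-2 pole a set g(λ) = (λ - a)^2*(rational part) = [9*λ/35 - 1/36] / (λ - a')^2.
Order-2 pole: residue = g'(a); g'(-9/20 + (1/20)*sqrt(181)) = (18080/2063943)*sqrt(181), so the residue is (18080/2063943)*sqrt(181).
List the singular points by increasing real part (a conjugate pair: the negative imaginary part first).


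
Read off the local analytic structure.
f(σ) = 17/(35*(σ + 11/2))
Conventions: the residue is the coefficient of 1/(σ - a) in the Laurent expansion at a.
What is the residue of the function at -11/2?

At the order-1 pole -11/2 set g(σ) = (σ - (-11/2))*f(σ) = 17/35.
Simple pole: residue = g(a) at a = -11/2, which is 17/35.

The residue is 17/35.


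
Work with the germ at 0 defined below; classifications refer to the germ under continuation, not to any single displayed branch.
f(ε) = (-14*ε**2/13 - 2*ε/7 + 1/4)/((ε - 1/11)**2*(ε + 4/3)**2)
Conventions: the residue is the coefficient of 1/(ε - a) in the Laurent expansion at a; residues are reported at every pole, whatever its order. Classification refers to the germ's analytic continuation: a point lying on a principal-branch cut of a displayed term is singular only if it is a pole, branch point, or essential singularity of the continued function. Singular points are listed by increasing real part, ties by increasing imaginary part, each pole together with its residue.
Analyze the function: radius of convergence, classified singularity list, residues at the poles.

Radius of convergence at 0: 1/11.
At -4/3: a pole of order 2; residue 7299567/18895786.
At 1/11: a pole of order 2; residue -7299567/18895786.

Denominator factor (ε - 1/11)^2: pole of order 2 at 1/11, modulus 1/11.
Denominator factor (ε + 4/3)^2: pole of order 2 at -4/3, modulus 4/3.
The radius of convergence is the smallest modulus among the singular points: 1/11.
At the order-2 pole -4/3 set g(ε) = (ε - (-4/3))^2*f(ε) = (-14*ε**2/13 - 2*ε/7 + 1/4)/(ε - 1/11)**2.
Order-2 pole: residue = g'(a); g'(-4/3) = 7299567/18895786, so the residue is 7299567/18895786.
At the order-2 pole 1/11 set g(ε) = (ε - (1/11))^2*f(ε) = (-14*ε**2/13 - 2*ε/7 + 1/4)/(ε + 4/3)**2.
Order-2 pole: residue = g'(a); g'(1/11) = -7299567/18895786, so the residue is -7299567/18895786.
List the singular points by increasing real part (a conjugate pair: the negative imaginary part first).


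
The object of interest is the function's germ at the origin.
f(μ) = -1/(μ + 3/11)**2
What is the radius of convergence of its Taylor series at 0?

Denominator factor (μ + 3/11)^2: pole of order 2 at -3/11, modulus 3/11.
The radius of convergence is the smallest modulus among the singular points: 3/11.

The radius of convergence is 3/11.


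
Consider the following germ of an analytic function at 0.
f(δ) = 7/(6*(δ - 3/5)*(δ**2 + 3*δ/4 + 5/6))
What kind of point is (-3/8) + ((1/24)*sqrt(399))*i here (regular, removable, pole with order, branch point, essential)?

The denominator factor δ**2 + 3*δ/4 + 5/6 vanishes at (-3/8) + ((1/24)*sqrt(399))*i and appears to the power 1; the numerator there equals 7/6, nonzero, and no other factor vanishes.
Hence a pole whose order is the multiplicity, 1.

The point is a pole of order 1.


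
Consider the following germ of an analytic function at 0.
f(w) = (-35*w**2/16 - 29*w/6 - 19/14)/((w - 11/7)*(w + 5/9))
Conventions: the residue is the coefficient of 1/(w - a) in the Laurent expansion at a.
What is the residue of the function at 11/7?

At the order-1 pole 11/7 set g(w) = (w - (11/7))*f(w) = (-35*w**2/16 - 29*w/6 - 19/14)/(w + 5/9).
Simple pole: residue = g(a) at a = 11/7, which is -14469/2144.

The residue is -14469/2144.


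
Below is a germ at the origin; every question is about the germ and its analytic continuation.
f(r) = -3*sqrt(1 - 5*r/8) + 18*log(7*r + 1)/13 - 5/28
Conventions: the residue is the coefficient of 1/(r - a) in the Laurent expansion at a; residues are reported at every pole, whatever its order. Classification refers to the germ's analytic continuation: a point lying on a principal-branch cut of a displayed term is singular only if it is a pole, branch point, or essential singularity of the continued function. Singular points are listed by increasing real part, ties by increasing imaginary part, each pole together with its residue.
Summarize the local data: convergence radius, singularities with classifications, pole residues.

Branch term (-3)*sqrt(1 - r/(8/5)): its argument vanishes at r = 8/5, a square-root branch point, modulus 8/5.
Branch term (18/13)*log(1 - r/(-1/7)): its argument vanishes at r = -1/7, a logarithmic branch point, modulus 1/7.
The radius of convergence is the smallest modulus among the singular points: 1/7.
List the singular points by increasing real part (a conjugate pair: the negative imaginary part first).

Radius of convergence at 0: 1/7.
At -1/7: a logarithmic branch point.
At 8/5: an algebraic (square-root) branch point.
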